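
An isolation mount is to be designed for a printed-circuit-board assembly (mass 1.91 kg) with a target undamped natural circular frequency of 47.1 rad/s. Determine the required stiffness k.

4240 N/m

k = m·ω_n² = 1.91 × 47.10² = 1.91 × 2218 = 4237 N/m.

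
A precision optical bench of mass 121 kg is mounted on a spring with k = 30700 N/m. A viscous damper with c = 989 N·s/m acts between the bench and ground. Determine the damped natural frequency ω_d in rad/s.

15.4 rad/s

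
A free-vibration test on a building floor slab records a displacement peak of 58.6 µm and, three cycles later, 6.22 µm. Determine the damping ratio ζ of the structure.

0.118

Logarithmic decrement δ = (1/n)·ln(x₀/x_n) = (1/3)·ln(58.6/6.22) = (1/3)·ln(9.421) = 0.7477.
ζ = δ/√(4π² + δ²) = 0.7477/√(39.48 + 0.559) = 0.7477/6.328 = 0.1182.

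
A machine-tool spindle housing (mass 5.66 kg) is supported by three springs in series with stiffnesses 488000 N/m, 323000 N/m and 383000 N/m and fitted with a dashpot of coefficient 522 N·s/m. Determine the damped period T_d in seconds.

0.0437 s

Series springs: 1/k_eq = 1/488000 + 1/323000 + 1/383000 = 7.756×10^-6, so k_eq = 128900 N/m.
ω_n = √(k_eq/m) = √(128900/5.66) = 150.9 rad/s.
Critical damping c_c = 2√(k_eq·m) = 2√(128900 × 5.66) = 1709 N·s/m, so ζ = c/c_c = 522/1709 = 0.3055.
ω_d = ω_n√(1 − ζ²) = 150.9 × √(1 − 0.0933) = 143.7 rad/s.
T_d = 2π/ω_d = 0.04372 s.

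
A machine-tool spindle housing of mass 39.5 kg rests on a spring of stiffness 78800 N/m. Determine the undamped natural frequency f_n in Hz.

ω_n = √(k/m) = √(78800/39.5) = √1995 = 44.66 rad/s.
f_n = ω_n/(2π) = 44.66/6.283 = 7.109 Hz.

7.11 Hz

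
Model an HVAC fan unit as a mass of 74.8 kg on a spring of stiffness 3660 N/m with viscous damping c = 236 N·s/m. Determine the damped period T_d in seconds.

ω_n = √(k/m) = √(3660/74.8) = 6.995 rad/s.
Critical damping c_c = 2√(k·m) = 2√(3660 × 74.8) = 1046 N·s/m, so ζ = c/c_c = 236/1046 = 0.2255.
ω_d = ω_n√(1 − ζ²) = 6.995 × √(1 − 0.0509) = 6.815 rad/s.
T_d = 2π/ω_d = 0.9220 s.

0.922 s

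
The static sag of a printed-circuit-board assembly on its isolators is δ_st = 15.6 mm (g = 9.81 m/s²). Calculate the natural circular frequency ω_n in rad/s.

25.1 rad/s

ω_n = √(g/δ_st) = √(9.81/0.0156) = √628.8 = 25.08 rad/s.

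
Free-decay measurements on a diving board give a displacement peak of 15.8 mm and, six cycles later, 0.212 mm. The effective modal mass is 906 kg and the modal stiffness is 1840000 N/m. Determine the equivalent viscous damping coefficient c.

Logarithmic decrement δ = (1/n)·ln(x₀/x_n) = (1/6)·ln(15.8/0.212) = (1/6)·ln(74.53) = 0.7185.
ζ = δ/√(4π² + δ²) = 0.7185/√(39.48 + 0.516) = 0.7185/6.324 = 0.1136.
c = ζ · 2√(km) = 0.1136 × 2√(1840000 × 906) = 0.1136 × 81660 = 9278 N·s/m.

9280 N·s/m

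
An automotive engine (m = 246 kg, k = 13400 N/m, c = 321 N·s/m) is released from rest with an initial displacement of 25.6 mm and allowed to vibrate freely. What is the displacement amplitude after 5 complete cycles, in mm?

ζ = c/(2√(km)) = 321/(2√(13400 × 246)) = 321/3631 = 0.08840.
Logarithmic decrement δ = 2πζ/√(1 − ζ²) = 2π × 0.08840/√(1 − 0.00781) = 0.5576.
After n cycles, x_n/x₀ = e^(−nδ), so x_5 = 25.6 × e^(−5 × 0.5576) = 25.6 × 0.06154 = 1.575 mm.

1.58 mm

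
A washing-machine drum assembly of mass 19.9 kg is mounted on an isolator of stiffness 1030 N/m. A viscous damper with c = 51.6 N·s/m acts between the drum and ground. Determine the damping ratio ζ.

ω_n = √(k/m) = √(1030/19.9) = 7.194 rad/s.
Critical damping c_c = 2√(k·m) = 2√(1030 × 19.9) = 286.3 N·s/m, so ζ = c/c_c = 51.6/286.3 = 0.1802.

0.180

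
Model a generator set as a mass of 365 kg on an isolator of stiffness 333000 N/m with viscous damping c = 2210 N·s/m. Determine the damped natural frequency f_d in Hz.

4.78 Hz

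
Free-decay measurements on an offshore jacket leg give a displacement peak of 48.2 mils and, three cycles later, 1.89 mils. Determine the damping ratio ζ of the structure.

0.169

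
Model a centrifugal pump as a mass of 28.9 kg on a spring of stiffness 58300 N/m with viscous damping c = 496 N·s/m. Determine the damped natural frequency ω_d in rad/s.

44.1 rad/s

ω_n = √(k/m) = √(58300/28.9) = 44.91 rad/s.
Critical damping c_c = 2√(k·m) = 2√(58300 × 28.9) = 2596 N·s/m, so ζ = c/c_c = 496/2596 = 0.1911.
ω_d = ω_n√(1 − ζ²) = 44.91 × √(1 − 0.0365) = 44.09 rad/s.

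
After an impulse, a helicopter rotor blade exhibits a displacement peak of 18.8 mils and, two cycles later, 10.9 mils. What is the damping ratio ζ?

Logarithmic decrement δ = (1/n)·ln(x₀/x_n) = (1/2)·ln(18.8/10.9) = (1/2)·ln(1.725) = 0.2725.
ζ = δ/√(4π² + δ²) = 0.2725/√(39.48 + 0.0743) = 0.2725/6.289 = 0.04334.

0.0433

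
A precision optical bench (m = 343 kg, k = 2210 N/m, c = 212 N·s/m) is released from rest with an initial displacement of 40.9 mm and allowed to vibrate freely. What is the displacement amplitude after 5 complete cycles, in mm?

0.867 mm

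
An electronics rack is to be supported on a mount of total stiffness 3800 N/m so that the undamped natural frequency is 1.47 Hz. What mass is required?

ω_n = 2πf_n = 2π × 1.47 = 9.236 rad/s.
m = k/ω_n² = 3800/9.236² = 3800/85.31 = 44.54 kg.

44.5 kg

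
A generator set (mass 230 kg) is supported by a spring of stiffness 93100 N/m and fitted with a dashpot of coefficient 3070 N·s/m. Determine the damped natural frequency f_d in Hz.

ω_n = √(k/m) = √(93100/230) = 20.12 rad/s.
Critical damping c_c = 2√(k·m) = 2√(93100 × 230) = 9255 N·s/m, so ζ = c/c_c = 3070/9255 = 0.3317.
ω_d = ω_n√(1 − ζ²) = 20.12 × √(1 − 0.110) = 18.98 rad/s.
f_d = ω_d/(2π) = 3.021 Hz.

3.02 Hz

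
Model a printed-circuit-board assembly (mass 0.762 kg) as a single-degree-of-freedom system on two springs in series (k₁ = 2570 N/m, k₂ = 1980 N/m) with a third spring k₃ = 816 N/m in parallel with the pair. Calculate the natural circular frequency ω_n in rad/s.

Series pair: k_s = k₁k₂/(k₁+k₂) = (2570)(1980)/(2570 + 1980) = 1118 N/m. In parallel with k₃: k_eq = 1118 + 816 = 1934 N/m.
ω_n = √(k_eq/m) = √(1934/0.762) = √2539 = 50.38 rad/s.

50.4 rad/s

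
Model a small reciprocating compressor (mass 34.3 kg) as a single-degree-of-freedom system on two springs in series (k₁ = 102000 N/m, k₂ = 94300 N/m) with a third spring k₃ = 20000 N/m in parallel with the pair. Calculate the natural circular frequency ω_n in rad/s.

Series pair: k_s = k₁k₂/(k₁+k₂) = (102000)(94300)/(102000 + 94300) = 49000 N/m. In parallel with k₃: k_eq = 49000 + 20000 = 69000 N/m.
ω_n = √(k_eq/m) = √(69000/34.3) = √2012 = 44.85 rad/s.

44.9 rad/s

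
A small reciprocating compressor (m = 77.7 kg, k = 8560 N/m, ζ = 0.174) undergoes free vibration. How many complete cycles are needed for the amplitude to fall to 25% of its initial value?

2 cycles

Logarithmic decrement δ = 2πζ/√(1 − ζ²) = 2π × 0.1740/√(1 − 0.0303) = 1.110.
x_n/x₀ = e^(−nδ) ≤ 0.25; take ln: n ≥ ln(1/0.25)/δ = 1.386/1.110 = 1.249.
So 2 complete cycles are required.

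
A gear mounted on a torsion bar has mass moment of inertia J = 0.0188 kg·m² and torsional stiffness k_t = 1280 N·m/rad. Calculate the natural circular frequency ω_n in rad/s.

261 rad/s

ω_n = √(k_t/J) = √(1280/0.0188) = √68090 = 260.9 rad/s.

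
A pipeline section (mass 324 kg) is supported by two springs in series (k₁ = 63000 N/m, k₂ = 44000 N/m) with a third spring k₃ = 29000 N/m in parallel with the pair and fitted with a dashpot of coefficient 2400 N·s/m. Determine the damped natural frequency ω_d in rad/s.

Series pair: k_s = k₁k₂/(k₁+k₂) = (63000)(44000)/(63000 + 44000) = 25910 N/m. In parallel with k₃: k_eq = 25910 + 29000 = 54910 N/m.
ω_n = √(k_eq/m) = √(54910/324) = 13.02 rad/s.
Critical damping c_c = 2√(k_eq·m) = 2√(54910 × 324) = 8436 N·s/m, so ζ = c/c_c = 2400/8436 = 0.2845.
ω_d = ω_n√(1 − ζ²) = 13.02 × √(1 − 0.0809) = 12.48 rad/s.

12.5 rad/s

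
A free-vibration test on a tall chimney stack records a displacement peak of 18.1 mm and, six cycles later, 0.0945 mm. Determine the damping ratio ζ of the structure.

Logarithmic decrement δ = (1/n)·ln(x₀/x_n) = (1/6)·ln(18.1/0.0945) = (1/6)·ln(191.5) = 0.8758.
ζ = δ/√(4π² + δ²) = 0.8758/√(39.48 + 0.767) = 0.8758/6.344 = 0.1381.

0.138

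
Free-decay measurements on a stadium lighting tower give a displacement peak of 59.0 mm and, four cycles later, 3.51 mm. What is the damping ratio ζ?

0.112

Logarithmic decrement δ = (1/n)·ln(x₀/x_n) = (1/4)·ln(59.0/3.51) = (1/4)·ln(16.81) = 0.7055.
ζ = δ/√(4π² + δ²) = 0.7055/√(39.48 + 0.498) = 0.7055/6.323 = 0.1116.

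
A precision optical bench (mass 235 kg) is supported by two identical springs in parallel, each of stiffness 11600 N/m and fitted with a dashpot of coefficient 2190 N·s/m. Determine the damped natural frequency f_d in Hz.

1.40 Hz

Parallel springs add: k_eq = 2 × 11600 = 23200 N/m.
ω_n = √(k_eq/m) = √(23200/235) = 9.936 rad/s.
Critical damping c_c = 2√(k_eq·m) = 2√(23200 × 235) = 4670 N·s/m, so ζ = c/c_c = 2190/4670 = 0.4690.
ω_d = ω_n√(1 − ζ²) = 9.936 × √(1 − 0.220) = 8.776 rad/s.
f_d = ω_d/(2π) = 1.397 Hz.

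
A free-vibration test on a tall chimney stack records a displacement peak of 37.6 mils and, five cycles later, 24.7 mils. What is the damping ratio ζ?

0.0134

Logarithmic decrement δ = (1/n)·ln(x₀/x_n) = (1/5)·ln(37.6/24.7) = (1/5)·ln(1.522) = 0.08404.
ζ = δ/√(4π² + δ²) = 0.08404/√(39.48 + 0.00706) = 0.08404/6.284 = 0.01337.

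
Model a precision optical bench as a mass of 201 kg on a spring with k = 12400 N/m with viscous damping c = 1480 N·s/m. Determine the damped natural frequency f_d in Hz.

1.10 Hz

ω_n = √(k/m) = √(12400/201) = 7.854 rad/s.
Critical damping c_c = 2√(k·m) = 2√(12400 × 201) = 3157 N·s/m, so ζ = c/c_c = 1480/3157 = 0.4687.
ω_d = ω_n√(1 − ζ²) = 7.854 × √(1 − 0.220) = 6.938 rad/s.
f_d = ω_d/(2π) = 1.104 Hz.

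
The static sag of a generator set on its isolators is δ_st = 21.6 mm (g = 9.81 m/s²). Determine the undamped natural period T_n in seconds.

0.295 s

ω_n = √(g/δ_st) = √(9.81/0.0216) = √454.2 = 21.31 rad/s.
T_n = 2π/ω_n = 6.283/21.31 = 0.2948 s.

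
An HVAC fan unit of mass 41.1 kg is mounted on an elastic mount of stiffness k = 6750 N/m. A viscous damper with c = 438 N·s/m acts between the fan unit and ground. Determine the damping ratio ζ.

0.416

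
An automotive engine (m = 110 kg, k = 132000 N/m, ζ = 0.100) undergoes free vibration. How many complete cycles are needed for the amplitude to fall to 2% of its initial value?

Logarithmic decrement δ = 2πζ/√(1 − ζ²) = 2π × 0.1000/√(1 − 0.0100) = 0.6315.
x_n/x₀ = e^(−nδ) ≤ 0.02; take ln: n ≥ ln(1/0.02)/δ = 3.912/0.6315 = 6.195.
So 7 complete cycles are required.

7 cycles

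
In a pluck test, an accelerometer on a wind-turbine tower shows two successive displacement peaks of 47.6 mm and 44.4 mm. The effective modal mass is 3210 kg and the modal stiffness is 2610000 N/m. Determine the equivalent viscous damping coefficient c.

2030 N·s/m

Logarithmic decrement δ = (1/n)·ln(x₀/x_n) = (1/1)·ln(47.6/44.4) = (1/1)·ln(1.072) = 0.06959.
ζ = δ/√(4π² + δ²) = 0.06959/√(39.48 + 0.00484) = 0.06959/6.284 = 0.01108.
c = ζ · 2√(km) = 0.01108 × 2√(2610000 × 3210) = 0.01108 × 183100 = 2028 N·s/m.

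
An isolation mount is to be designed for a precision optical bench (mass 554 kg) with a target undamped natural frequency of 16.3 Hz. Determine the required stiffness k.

5810000 N/m

ω_n = 2πf_n = 2π × 16.3 = 102.4 rad/s.
k = m·ω_n² = 554 × 102.4² = 554 × 10490 = 5811000 N/m.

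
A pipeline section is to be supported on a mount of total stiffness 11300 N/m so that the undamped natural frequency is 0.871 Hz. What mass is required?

ω_n = 2πf_n = 2π × 0.871 = 5.473 rad/s.
m = k/ω_n² = 11300/5.473² = 11300/29.95 = 377.3 kg.

377 kg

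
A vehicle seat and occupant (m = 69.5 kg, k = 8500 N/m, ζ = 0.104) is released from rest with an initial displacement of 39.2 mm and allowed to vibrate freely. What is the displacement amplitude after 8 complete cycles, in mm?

Logarithmic decrement δ = 2πζ/√(1 − ζ²) = 2π × 0.1040/√(1 − 0.0108) = 0.6570.
After n cycles, x_n/x₀ = e^(−nδ), so x_8 = 39.2 × e^(−8 × 0.6570) = 39.2 × 0.005216 = 0.2044 mm.

0.204 mm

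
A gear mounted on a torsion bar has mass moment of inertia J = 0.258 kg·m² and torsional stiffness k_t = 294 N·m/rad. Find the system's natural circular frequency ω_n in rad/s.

33.8 rad/s

ω_n = √(k_t/J) = √(294/0.258) = √1140 = 33.76 rad/s.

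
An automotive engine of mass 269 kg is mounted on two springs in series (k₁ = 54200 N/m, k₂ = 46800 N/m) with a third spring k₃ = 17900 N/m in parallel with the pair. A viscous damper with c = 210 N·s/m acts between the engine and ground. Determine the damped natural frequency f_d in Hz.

Series pair: k_s = k₁k₂/(k₁+k₂) = (54200)(46800)/(54200 + 46800) = 25110 N/m. In parallel with k₃: k_eq = 25110 + 17900 = 43010 N/m.
ω_n = √(k_eq/m) = √(43010/269) = 12.65 rad/s.
Critical damping c_c = 2√(k_eq·m) = 2√(43010 × 269) = 6803 N·s/m, so ζ = c/c_c = 210/6803 = 0.03087.
ω_d = ω_n√(1 − ζ²) = 12.65 × √(1 − 0.000953) = 12.64 rad/s.
f_d = ω_d/(2π) = 2.012 Hz.

2.01 Hz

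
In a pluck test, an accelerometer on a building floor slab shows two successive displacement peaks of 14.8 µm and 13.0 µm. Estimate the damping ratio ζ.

Logarithmic decrement δ = (1/n)·ln(x₀/x_n) = (1/1)·ln(14.8/13.0) = (1/1)·ln(1.138) = 0.1297.
ζ = δ/√(4π² + δ²) = 0.1297/√(39.48 + 0.0168) = 0.1297/6.285 = 0.02063.

0.0206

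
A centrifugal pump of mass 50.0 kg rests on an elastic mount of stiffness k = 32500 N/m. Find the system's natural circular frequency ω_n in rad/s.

ω_n = √(k/m) = √(32500/50.0) = √650.0 = 25.50 rad/s.

25.5 rad/s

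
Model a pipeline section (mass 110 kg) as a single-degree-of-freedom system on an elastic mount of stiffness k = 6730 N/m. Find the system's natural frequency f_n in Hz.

ω_n = √(k/m) = √(6730/110) = √61.18 = 7.822 rad/s.
f_n = ω_n/(2π) = 7.822/6.283 = 1.245 Hz.

1.24 Hz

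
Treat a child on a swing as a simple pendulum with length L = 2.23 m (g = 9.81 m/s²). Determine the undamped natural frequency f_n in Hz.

For a simple pendulum ω_n = √(g/L) = √(9.81/2.23) = √4.399 = 2.097 rad/s.
f_n = ω_n/(2π) = 2.097/6.283 = 0.3338 Hz.

0.334 Hz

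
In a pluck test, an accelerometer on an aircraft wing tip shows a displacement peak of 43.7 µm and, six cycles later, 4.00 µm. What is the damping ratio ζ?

Logarithmic decrement δ = (1/n)·ln(x₀/x_n) = (1/6)·ln(43.7/4.00) = (1/6)·ln(10.93) = 0.3985.
ζ = δ/√(4π² + δ²) = 0.3985/√(39.48 + 0.159) = 0.3985/6.296 = 0.06330.

0.0633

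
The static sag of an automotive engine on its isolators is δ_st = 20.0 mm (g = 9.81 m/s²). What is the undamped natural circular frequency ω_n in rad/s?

22.1 rad/s

ω_n = √(g/δ_st) = √(9.81/0.0200) = √490.5 = 22.15 rad/s.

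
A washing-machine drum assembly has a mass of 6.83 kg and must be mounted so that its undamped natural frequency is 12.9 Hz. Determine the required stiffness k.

44900 N/m

ω_n = 2πf_n = 2π × 12.9 = 81.05 rad/s.
k = m·ω_n² = 6.83 × 81.05² = 6.83 × 6570 = 44870 N/m.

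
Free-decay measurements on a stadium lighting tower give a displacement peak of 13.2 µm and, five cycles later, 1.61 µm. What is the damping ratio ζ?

0.0668

Logarithmic decrement δ = (1/n)·ln(x₀/x_n) = (1/5)·ln(13.2/1.61) = (1/5)·ln(8.199) = 0.4208.
ζ = δ/√(4π² + δ²) = 0.4208/√(39.48 + 0.177) = 0.4208/6.297 = 0.06682.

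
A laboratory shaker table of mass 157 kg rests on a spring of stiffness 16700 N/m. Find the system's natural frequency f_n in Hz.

ω_n = √(k/m) = √(16700/157) = √106.4 = 10.31 rad/s.
f_n = ω_n/(2π) = 10.31/6.283 = 1.641 Hz.

1.64 Hz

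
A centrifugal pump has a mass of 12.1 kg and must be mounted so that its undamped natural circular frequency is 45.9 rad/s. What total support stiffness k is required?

k = m·ω_n² = 12.1 × 45.90² = 12.1 × 2107 = 25490 N/m.

25500 N/m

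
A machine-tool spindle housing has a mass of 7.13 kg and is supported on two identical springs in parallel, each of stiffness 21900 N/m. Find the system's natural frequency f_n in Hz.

Parallel springs add: k_eq = 2 × 21900 = 43800 N/m.
ω_n = √(k_eq/m) = √(43800/7.13) = √6143 = 78.38 rad/s.
f_n = ω_n/(2π) = 78.38/6.283 = 12.47 Hz.

12.5 Hz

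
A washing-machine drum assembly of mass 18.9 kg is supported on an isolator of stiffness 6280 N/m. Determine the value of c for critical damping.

689 N·s/m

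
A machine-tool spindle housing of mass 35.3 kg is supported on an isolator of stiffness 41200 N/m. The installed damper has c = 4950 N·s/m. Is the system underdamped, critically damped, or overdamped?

overdamped

c_c = 2√(k·m) = 2412 N·s/m; ζ = c/c_c = 4950/2412 = 2.05.
Since ζ > 1 the system is overdamped.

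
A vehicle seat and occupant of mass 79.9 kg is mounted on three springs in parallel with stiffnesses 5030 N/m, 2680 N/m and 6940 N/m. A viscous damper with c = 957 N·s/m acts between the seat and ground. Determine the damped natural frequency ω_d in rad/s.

12.1 rad/s

Parallel springs add: k_eq = 5030 + 2680 + 6940 = 14650 N/m.
ω_n = √(k_eq/m) = √(14650/79.9) = 13.54 rad/s.
Critical damping c_c = 2√(k_eq·m) = 2√(14650 × 79.9) = 2164 N·s/m, so ζ = c/c_c = 957/2164 = 0.4423.
ω_d = ω_n√(1 − ζ²) = 13.54 × √(1 − 0.196) = 12.14 rad/s.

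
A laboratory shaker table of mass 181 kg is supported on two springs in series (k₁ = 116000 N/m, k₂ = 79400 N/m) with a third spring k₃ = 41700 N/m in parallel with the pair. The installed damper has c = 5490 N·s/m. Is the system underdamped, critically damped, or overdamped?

underdamped

Series pair: k_s = k₁k₂/(k₁+k₂) = (116000)(79400)/(116000 + 79400) = 47140 N/m. In parallel with k₃: k_eq = 47140 + 41700 = 88840 N/m.
c_c = 2√(k_eq·m) = 8020 N·s/m; ζ = c/c_c = 5490/8020 = 0.685.
Since ζ < 1 the system is underdamped.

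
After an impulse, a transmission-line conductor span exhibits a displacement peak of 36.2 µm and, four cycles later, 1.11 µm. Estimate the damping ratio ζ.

Logarithmic decrement δ = (1/n)·ln(x₀/x_n) = (1/4)·ln(36.2/1.11) = (1/4)·ln(32.61) = 0.8712.
ζ = δ/√(4π² + δ²) = 0.8712/√(39.48 + 0.759) = 0.8712/6.343 = 0.1373.

0.137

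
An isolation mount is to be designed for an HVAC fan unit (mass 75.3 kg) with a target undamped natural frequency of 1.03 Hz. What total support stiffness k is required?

3150 N/m

ω_n = 2πf_n = 2π × 1.03 = 6.472 rad/s.
k = m·ω_n² = 75.3 × 6.472² = 75.3 × 41.88 = 3154 N/m.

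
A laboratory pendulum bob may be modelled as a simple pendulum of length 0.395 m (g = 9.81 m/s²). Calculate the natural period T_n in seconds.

1.26 s

For a simple pendulum ω_n = √(g/L) = √(9.81/0.395) = √24.84 = 4.984 rad/s.
T_n = 2π/ω_n = 6.283/4.984 = 1.261 s.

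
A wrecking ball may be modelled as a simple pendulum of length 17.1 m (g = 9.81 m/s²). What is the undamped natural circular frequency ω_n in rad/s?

0.757 rad/s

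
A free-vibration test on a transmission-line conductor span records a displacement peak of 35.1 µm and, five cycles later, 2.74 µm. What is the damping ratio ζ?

0.0809

Logarithmic decrement δ = (1/n)·ln(x₀/x_n) = (1/5)·ln(35.1/2.74) = (1/5)·ln(12.81) = 0.5100.
ζ = δ/√(4π² + δ²) = 0.5100/√(39.48 + 0.260) = 0.5100/6.304 = 0.08091.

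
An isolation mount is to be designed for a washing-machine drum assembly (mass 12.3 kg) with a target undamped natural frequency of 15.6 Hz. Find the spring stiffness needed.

118000 N/m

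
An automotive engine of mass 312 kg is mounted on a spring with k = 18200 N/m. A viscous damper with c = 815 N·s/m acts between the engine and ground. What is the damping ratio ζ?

ω_n = √(k/m) = √(18200/312) = 7.638 rad/s.
Critical damping c_c = 2√(k·m) = 2√(18200 × 312) = 4766 N·s/m, so ζ = c/c_c = 815/4766 = 0.1710.

0.171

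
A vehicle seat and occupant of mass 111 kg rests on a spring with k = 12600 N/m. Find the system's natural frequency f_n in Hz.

ω_n = √(k/m) = √(12600/111) = √113.5 = 10.65 rad/s.
f_n = ω_n/(2π) = 10.65/6.283 = 1.696 Hz.

1.70 Hz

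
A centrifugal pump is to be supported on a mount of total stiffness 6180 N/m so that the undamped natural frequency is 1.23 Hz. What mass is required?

ω_n = 2πf_n = 2π × 1.23 = 7.728 rad/s.
m = k/ω_n² = 6180/7.728² = 6180/59.73 = 103.5 kg.

103 kg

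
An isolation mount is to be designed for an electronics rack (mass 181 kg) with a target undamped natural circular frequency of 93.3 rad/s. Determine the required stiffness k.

1580000 N/m

k = m·ω_n² = 181 × 93.30² = 181 × 8705 = 1576000 N/m.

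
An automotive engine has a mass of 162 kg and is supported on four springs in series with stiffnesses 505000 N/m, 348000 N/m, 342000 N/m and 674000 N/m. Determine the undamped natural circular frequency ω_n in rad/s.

25.8 rad/s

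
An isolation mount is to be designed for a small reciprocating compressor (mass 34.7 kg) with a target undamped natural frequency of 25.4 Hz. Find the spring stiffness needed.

884000 N/m

ω_n = 2πf_n = 2π × 25.4 = 159.6 rad/s.
k = m·ω_n² = 34.7 × 159.6² = 34.7 × 25470 = 883800 N/m.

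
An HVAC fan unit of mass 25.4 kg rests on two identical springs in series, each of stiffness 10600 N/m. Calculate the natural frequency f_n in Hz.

Series springs: 1/k_eq = 2/10600, so k_eq = 10600/2 = 5300 N/m.
ω_n = √(k_eq/m) = √(5300/25.4) = √208.7 = 14.45 rad/s.
f_n = ω_n/(2π) = 14.45/6.283 = 2.299 Hz.

2.30 Hz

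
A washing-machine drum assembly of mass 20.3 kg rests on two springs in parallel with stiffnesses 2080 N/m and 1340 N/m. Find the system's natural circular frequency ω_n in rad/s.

13.0 rad/s

Parallel springs add: k_eq = 2080 + 1340 = 3420 N/m.
ω_n = √(k_eq/m) = √(3420/20.3) = √168.5 = 12.98 rad/s.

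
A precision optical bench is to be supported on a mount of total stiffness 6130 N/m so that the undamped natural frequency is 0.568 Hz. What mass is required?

ω_n = 2πf_n = 2π × 0.568 = 3.569 rad/s.
m = k/ω_n² = 6130/3.569² = 6130/12.74 = 481.3 kg.

481 kg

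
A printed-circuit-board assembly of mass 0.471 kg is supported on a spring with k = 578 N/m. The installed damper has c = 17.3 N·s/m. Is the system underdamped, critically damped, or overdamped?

underdamped

c_c = 2√(k·m) = 33.00 N·s/m; ζ = c/c_c = 17.3/33.00 = 0.524.
Since ζ < 1 the system is underdamped.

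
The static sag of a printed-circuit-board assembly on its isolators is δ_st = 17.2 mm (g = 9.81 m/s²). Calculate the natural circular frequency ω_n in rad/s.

23.9 rad/s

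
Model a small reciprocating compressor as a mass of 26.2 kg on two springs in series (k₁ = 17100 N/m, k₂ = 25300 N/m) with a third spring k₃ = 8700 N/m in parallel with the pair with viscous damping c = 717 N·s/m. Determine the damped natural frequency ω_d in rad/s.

23.1 rad/s

Series pair: k_s = k₁k₂/(k₁+k₂) = (17100)(25300)/(17100 + 25300) = 10200 N/m. In parallel with k₃: k_eq = 10200 + 8700 = 18900 N/m.
ω_n = √(k_eq/m) = √(18900/26.2) = 26.86 rad/s.
Critical damping c_c = 2√(k_eq·m) = 2√(18900 × 26.2) = 1408 N·s/m, so ζ = c/c_c = 717/1408 = 0.5094.
ω_d = ω_n√(1 − ζ²) = 26.86 × √(1 − 0.259) = 23.11 rad/s.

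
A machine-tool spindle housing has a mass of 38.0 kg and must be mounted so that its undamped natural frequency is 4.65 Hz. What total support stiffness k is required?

ω_n = 2πf_n = 2π × 4.65 = 29.22 rad/s.
k = m·ω_n² = 38.0 × 29.22² = 38.0 × 853.6 = 32440 N/m.

32400 N/m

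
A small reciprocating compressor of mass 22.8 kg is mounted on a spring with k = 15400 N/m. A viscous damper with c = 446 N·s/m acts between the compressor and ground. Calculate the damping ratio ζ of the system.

ω_n = √(k/m) = √(15400/22.8) = 25.99 rad/s.
Critical damping c_c = 2√(k·m) = 2√(15400 × 22.8) = 1185 N·s/m, so ζ = c/c_c = 446/1185 = 0.3763.

0.376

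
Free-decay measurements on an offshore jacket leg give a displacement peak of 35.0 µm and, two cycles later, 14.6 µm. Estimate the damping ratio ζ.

0.0694

Logarithmic decrement δ = (1/n)·ln(x₀/x_n) = (1/2)·ln(35.0/14.6) = (1/2)·ln(2.397) = 0.4372.
ζ = δ/√(4π² + δ²) = 0.4372/√(39.48 + 0.191) = 0.4372/6.298 = 0.06941.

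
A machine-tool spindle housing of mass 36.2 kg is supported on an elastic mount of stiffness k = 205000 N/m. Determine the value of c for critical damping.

5450 N·s/m

c_c = 2√(k·m) = 2√(205000 × 36.2) = 2 × 2724 = 5448 N·s/m.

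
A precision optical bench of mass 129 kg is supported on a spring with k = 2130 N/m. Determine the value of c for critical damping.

c_c = 2√(k·m) = 2√(2130 × 129) = 2 × 524.2 = 1048 N·s/m.

1050 N·s/m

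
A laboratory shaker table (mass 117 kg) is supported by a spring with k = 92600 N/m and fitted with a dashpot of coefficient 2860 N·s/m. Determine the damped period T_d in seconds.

ω_n = √(k/m) = √(92600/117) = 28.13 rad/s.
Critical damping c_c = 2√(k·m) = 2√(92600 × 117) = 6583 N·s/m, so ζ = c/c_c = 2860/6583 = 0.4344.
ω_d = ω_n√(1 − ζ²) = 28.13 × √(1 − 0.189) = 25.34 rad/s.
T_d = 2π/ω_d = 0.2480 s.

0.248 s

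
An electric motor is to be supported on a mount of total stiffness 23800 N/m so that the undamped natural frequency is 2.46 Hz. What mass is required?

99.6 kg

ω_n = 2πf_n = 2π × 2.46 = 15.46 rad/s.
m = k/ω_n² = 23800/15.46² = 23800/238.9 = 99.62 kg.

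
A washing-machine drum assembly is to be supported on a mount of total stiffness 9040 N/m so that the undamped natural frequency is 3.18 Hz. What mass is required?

ω_n = 2πf_n = 2π × 3.18 = 19.98 rad/s.
m = k/ω_n² = 9040/19.98² = 9040/399.2 = 22.64 kg.

22.6 kg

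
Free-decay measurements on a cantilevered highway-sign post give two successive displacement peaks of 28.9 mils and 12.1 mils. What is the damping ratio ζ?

0.137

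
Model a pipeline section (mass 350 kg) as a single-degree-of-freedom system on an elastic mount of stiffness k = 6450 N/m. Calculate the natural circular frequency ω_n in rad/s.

ω_n = √(k/m) = √(6450/350) = √18.43 = 4.293 rad/s.

4.29 rad/s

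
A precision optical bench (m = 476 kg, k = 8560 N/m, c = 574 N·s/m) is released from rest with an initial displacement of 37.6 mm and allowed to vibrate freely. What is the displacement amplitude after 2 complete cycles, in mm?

ζ = c/(2√(km)) = 574/(2√(8560 × 476)) = 574/4037 = 0.1422.
Logarithmic decrement δ = 2πζ/√(1 − ζ²) = 2π × 0.1422/√(1 − 0.0202) = 0.9025.
After n cycles, x_n/x₀ = e^(−nδ), so x_2 = 37.6 × e^(−2 × 0.9025) = 37.6 × 0.1645 = 6.184 mm.

6.18 mm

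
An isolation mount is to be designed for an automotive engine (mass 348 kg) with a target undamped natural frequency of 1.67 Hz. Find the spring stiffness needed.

38300 N/m

ω_n = 2πf_n = 2π × 1.67 = 10.49 rad/s.
k = m·ω_n² = 348 × 10.49² = 348 × 110.1 = 38320 N/m.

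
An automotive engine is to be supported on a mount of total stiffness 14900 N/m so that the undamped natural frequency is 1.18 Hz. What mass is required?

ω_n = 2πf_n = 2π × 1.18 = 7.414 rad/s.
m = k/ω_n² = 14900/7.414² = 14900/54.97 = 271.1 kg.

271 kg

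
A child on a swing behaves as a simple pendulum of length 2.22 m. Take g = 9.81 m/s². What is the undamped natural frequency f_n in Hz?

0.335 Hz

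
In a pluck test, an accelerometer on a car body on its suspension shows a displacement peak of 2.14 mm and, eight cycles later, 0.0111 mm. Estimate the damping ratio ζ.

0.104

Logarithmic decrement δ = (1/n)·ln(x₀/x_n) = (1/8)·ln(2.14/0.0111) = (1/8)·ln(192.8) = 0.6577.
ζ = δ/√(4π² + δ²) = 0.6577/√(39.48 + 0.433) = 0.6577/6.318 = 0.1041.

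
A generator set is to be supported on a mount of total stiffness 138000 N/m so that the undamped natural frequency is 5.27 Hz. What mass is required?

ω_n = 2πf_n = 2π × 5.27 = 33.11 rad/s.
m = k/ω_n² = 138000/33.11² = 138000/1096 = 125.9 kg.

126 kg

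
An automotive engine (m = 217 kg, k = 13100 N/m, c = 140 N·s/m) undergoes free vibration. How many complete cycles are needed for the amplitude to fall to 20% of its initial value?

ζ = c/(2√(km)) = 140/(2√(13100 × 217)) = 140/3372 = 0.04152.
Logarithmic decrement δ = 2πζ/√(1 − ζ²) = 2π × 0.04152/√(1 − 0.00172) = 0.2611.
x_n/x₀ = e^(−nδ) ≤ 0.2; take ln: n ≥ ln(1/0.2)/δ = 1.609/0.2611 = 6.164.
So 7 complete cycles are required.

7 cycles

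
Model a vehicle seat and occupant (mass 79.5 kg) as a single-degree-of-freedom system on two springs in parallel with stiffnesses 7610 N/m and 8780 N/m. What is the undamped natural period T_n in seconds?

0.438 s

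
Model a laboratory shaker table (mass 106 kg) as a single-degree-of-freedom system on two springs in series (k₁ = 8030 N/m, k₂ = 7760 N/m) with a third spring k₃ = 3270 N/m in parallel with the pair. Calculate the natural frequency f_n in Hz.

Series pair: k_s = k₁k₂/(k₁+k₂) = (8030)(7760)/(8030 + 7760) = 3946 N/m. In parallel with k₃: k_eq = 3946 + 3270 = 7216 N/m.
ω_n = √(k_eq/m) = √(7216/106) = √68.08 = 8.251 rad/s.
f_n = ω_n/(2π) = 8.251/6.283 = 1.313 Hz.

1.31 Hz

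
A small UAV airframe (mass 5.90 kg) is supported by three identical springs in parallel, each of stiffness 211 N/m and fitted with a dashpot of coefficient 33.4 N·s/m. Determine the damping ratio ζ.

0.273

Parallel springs add: k_eq = 3 × 211 = 633.0 N/m.
ω_n = √(k_eq/m) = √(633.0/5.90) = 10.36 rad/s.
Critical damping c_c = 2√(k_eq·m) = 2√(633.0 × 5.90) = 122.2 N·s/m, so ζ = c/c_c = 33.4/122.2 = 0.2733.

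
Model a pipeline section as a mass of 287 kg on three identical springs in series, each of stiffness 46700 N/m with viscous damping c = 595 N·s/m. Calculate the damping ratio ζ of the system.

Series springs: 1/k_eq = 3/46700, so k_eq = 46700/3 = 15570 N/m.
ω_n = √(k_eq/m) = √(15570/287) = 7.365 rad/s.
Critical damping c_c = 2√(k_eq·m) = 2√(15570 × 287) = 4227 N·s/m, so ζ = c/c_c = 595/4227 = 0.1407.

0.141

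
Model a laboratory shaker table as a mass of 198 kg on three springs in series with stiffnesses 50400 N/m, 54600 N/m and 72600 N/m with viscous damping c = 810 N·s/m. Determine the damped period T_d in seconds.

0.651 s

Series springs: 1/k_eq = 1/50400 + 1/54600 + 1/72600 = 5.193×10^-5, so k_eq = 19260 N/m.
ω_n = √(k_eq/m) = √(19260/198) = 9.862 rad/s.
Critical damping c_c = 2√(k_eq·m) = 2√(19260 × 198) = 3905 N·s/m, so ζ = c/c_c = 810/3905 = 0.2074.
ω_d = ω_n√(1 − ζ²) = 9.862 × √(1 − 0.0430) = 9.647 rad/s.
T_d = 2π/ω_d = 0.6513 s.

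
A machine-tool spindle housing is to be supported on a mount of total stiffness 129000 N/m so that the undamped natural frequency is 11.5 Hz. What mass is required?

ω_n = 2πf_n = 2π × 11.5 = 72.26 rad/s.
m = k/ω_n² = 129000/72.26² = 129000/5221 = 24.71 kg.

24.7 kg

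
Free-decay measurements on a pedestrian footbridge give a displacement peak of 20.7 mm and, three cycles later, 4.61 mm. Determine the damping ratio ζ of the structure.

Logarithmic decrement δ = (1/n)·ln(x₀/x_n) = (1/3)·ln(20.7/4.61) = (1/3)·ln(4.490) = 0.5006.
ζ = δ/√(4π² + δ²) = 0.5006/√(39.48 + 0.251) = 0.5006/6.303 = 0.07943.

0.0794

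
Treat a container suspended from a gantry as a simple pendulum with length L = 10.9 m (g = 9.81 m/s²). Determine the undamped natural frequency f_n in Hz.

For a simple pendulum ω_n = √(g/L) = √(9.81/10.9) = √0.9000 = 0.9487 rad/s.
f_n = ω_n/(2π) = 0.9487/6.283 = 0.1510 Hz.

0.151 Hz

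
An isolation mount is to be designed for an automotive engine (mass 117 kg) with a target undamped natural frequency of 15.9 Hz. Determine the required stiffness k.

1170000 N/m

ω_n = 2πf_n = 2π × 15.9 = 99.90 rad/s.
k = m·ω_n² = 117 × 99.90² = 117 × 9981 = 1168000 N/m.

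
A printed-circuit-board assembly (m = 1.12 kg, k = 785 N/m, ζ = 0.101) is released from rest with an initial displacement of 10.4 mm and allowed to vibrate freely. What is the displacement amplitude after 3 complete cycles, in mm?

1.53 mm

Logarithmic decrement δ = 2πζ/√(1 − ζ²) = 2π × 0.1010/√(1 − 0.0102) = 0.6379.
After n cycles, x_n/x₀ = e^(−nδ), so x_3 = 10.4 × e^(−3 × 0.6379) = 10.4 × 0.1475 = 1.535 mm.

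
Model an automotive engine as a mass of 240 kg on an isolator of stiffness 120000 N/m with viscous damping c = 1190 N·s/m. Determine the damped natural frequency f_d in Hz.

3.54 Hz

ω_n = √(k/m) = √(120000/240) = 22.36 rad/s.
Critical damping c_c = 2√(k·m) = 2√(120000 × 240) = 10730 N·s/m, so ζ = c/c_c = 1190/10730 = 0.1109.
ω_d = ω_n√(1 − ζ²) = 22.36 × √(1 − 0.0123) = 22.22 rad/s.
f_d = ω_d/(2π) = 3.537 Hz.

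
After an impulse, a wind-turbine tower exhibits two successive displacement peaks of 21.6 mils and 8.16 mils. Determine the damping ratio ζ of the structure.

0.153

Logarithmic decrement δ = (1/n)·ln(x₀/x_n) = (1/1)·ln(21.6/8.16) = (1/1)·ln(2.647) = 0.9734.
ζ = δ/√(4π² + δ²) = 0.9734/√(39.48 + 0.948) = 0.9734/6.358 = 0.1531.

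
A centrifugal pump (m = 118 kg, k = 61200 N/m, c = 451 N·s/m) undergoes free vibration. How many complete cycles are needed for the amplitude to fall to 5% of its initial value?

6 cycles

ζ = c/(2√(km)) = 451/(2√(61200 × 118)) = 451/5375 = 0.08391.
Logarithmic decrement δ = 2πζ/√(1 − ζ²) = 2π × 0.08391/√(1 − 0.00704) = 0.5291.
x_n/x₀ = e^(−nδ) ≤ 0.05; take ln: n ≥ ln(1/0.05)/δ = 2.996/0.5291 = 5.662.
So 6 complete cycles are required.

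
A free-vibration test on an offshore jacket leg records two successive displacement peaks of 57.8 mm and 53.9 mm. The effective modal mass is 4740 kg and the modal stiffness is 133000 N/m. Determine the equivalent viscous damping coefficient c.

Logarithmic decrement δ = (1/n)·ln(x₀/x_n) = (1/1)·ln(57.8/53.9) = (1/1)·ln(1.072) = 0.06986.
ζ = δ/√(4π² + δ²) = 0.06986/√(39.48 + 0.00488) = 0.06986/6.284 = 0.01112.
c = ζ · 2√(km) = 0.01112 × 2√(133000 × 4740) = 0.01112 × 50220 = 558.3 N·s/m.

558 N·s/m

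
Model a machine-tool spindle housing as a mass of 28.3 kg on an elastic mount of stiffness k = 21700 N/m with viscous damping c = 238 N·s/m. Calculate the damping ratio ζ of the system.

0.152

ω_n = √(k/m) = √(21700/28.3) = 27.69 rad/s.
Critical damping c_c = 2√(k·m) = 2√(21700 × 28.3) = 1567 N·s/m, so ζ = c/c_c = 238/1567 = 0.1519.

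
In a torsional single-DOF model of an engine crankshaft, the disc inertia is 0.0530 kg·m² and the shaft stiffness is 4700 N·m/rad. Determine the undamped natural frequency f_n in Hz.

47.4 Hz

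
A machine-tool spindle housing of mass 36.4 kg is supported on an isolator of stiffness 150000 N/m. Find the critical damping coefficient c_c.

4670 N·s/m

c_c = 2√(k·m) = 2√(150000 × 36.4) = 2 × 2337 = 4673 N·s/m.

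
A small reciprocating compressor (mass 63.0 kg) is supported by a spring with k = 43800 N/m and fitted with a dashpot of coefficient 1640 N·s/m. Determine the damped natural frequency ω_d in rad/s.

ω_n = √(k/m) = √(43800/63.0) = 26.37 rad/s.
Critical damping c_c = 2√(k·m) = 2√(43800 × 63.0) = 3322 N·s/m, so ζ = c/c_c = 1640/3322 = 0.4936.
ω_d = ω_n√(1 − ζ²) = 26.37 × √(1 − 0.244) = 22.93 rad/s.

22.9 rad/s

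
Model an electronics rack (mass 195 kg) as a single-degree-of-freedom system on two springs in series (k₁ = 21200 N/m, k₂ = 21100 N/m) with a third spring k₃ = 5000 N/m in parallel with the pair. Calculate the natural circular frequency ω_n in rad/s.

8.94 rad/s

Series pair: k_s = k₁k₂/(k₁+k₂) = (21200)(21100)/(21200 + 21100) = 10570 N/m. In parallel with k₃: k_eq = 10570 + 5000 = 15570 N/m.
ω_n = √(k_eq/m) = √(15570/195) = √79.87 = 8.937 rad/s.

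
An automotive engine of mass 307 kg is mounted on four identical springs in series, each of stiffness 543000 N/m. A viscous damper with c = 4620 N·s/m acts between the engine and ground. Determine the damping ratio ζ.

0.358

Series springs: 1/k_eq = 4/543000, so k_eq = 543000/4 = 135800 N/m.
ω_n = √(k_eq/m) = √(135800/307) = 21.03 rad/s.
Critical damping c_c = 2√(k_eq·m) = 2√(135800 × 307) = 12910 N·s/m, so ζ = c/c_c = 4620/12910 = 0.3578.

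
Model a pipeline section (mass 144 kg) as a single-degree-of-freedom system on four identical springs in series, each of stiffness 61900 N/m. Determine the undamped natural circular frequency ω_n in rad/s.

10.4 rad/s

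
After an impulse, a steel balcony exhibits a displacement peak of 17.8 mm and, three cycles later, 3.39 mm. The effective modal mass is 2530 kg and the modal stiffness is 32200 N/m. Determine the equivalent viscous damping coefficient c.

Logarithmic decrement δ = (1/n)·ln(x₀/x_n) = (1/3)·ln(17.8/3.39) = (1/3)·ln(5.251) = 0.5528.
ζ = δ/√(4π² + δ²) = 0.5528/√(39.48 + 0.306) = 0.5528/6.307 = 0.08764.
c = ζ · 2√(km) = 0.08764 × 2√(32200 × 2530) = 0.08764 × 18050 = 1582 N·s/m.

1580 N·s/m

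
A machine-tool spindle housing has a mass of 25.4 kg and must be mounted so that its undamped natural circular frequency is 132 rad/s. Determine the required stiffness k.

443000 N/m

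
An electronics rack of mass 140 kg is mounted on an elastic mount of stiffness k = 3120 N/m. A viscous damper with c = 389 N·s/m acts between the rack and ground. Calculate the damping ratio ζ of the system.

ω_n = √(k/m) = √(3120/140) = 4.721 rad/s.
Critical damping c_c = 2√(k·m) = 2√(3120 × 140) = 1322 N·s/m, so ζ = c/c_c = 389/1322 = 0.2943.

0.294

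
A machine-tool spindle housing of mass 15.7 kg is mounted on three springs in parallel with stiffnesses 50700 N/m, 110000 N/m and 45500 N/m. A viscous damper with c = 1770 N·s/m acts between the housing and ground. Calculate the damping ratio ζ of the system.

Parallel springs add: k_eq = 50700 + 110000 + 45500 = 206200 N/m.
ω_n = √(k_eq/m) = √(206200/15.7) = 114.6 rad/s.
Critical damping c_c = 2√(k_eq·m) = 2√(206200 × 15.7) = 3599 N·s/m, so ζ = c/c_c = 1770/3599 = 0.4919.

0.492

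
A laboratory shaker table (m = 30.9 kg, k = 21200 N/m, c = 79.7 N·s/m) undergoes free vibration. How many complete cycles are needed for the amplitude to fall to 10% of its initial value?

8 cycles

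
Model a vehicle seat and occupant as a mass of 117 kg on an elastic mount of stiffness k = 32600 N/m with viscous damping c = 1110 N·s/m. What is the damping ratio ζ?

ω_n = √(k/m) = √(32600/117) = 16.69 rad/s.
Critical damping c_c = 2√(k·m) = 2√(32600 × 117) = 3906 N·s/m, so ζ = c/c_c = 1110/3906 = 0.2842.

0.284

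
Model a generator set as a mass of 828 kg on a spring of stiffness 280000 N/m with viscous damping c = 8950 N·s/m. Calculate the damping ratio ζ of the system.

ω_n = √(k/m) = √(280000/828) = 18.39 rad/s.
Critical damping c_c = 2√(k·m) = 2√(280000 × 828) = 30450 N·s/m, so ζ = c/c_c = 8950/30450 = 0.2939.

0.294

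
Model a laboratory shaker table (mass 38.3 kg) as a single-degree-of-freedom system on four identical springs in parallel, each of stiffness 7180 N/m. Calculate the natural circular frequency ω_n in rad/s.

27.4 rad/s

Parallel springs add: k_eq = 4 × 7180 = 28720 N/m.
ω_n = √(k_eq/m) = √(28720/38.3) = √749.9 = 27.38 rad/s.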